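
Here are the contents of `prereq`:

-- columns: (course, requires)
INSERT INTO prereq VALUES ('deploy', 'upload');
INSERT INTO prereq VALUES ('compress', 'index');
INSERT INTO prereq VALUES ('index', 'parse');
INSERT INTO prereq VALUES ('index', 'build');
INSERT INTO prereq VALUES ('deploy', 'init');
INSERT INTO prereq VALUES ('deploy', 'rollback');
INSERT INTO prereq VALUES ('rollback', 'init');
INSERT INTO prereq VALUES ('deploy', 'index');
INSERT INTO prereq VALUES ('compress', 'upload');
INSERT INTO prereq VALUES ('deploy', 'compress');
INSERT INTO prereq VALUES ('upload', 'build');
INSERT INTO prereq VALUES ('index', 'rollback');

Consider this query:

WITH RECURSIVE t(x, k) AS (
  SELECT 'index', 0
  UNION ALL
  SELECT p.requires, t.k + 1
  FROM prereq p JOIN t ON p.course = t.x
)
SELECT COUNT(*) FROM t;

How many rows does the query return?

Base: (index, k=0).
Iteration 1: edges from {index} -> (build, k=1), (parse, k=1), (rollback, k=1).
Iteration 2: edges from {build,parse,rollback} -> (init, k=2).
Iteration 3: no outgoing edges from {init}; recursion stops.
Total rows emitted: 5.

5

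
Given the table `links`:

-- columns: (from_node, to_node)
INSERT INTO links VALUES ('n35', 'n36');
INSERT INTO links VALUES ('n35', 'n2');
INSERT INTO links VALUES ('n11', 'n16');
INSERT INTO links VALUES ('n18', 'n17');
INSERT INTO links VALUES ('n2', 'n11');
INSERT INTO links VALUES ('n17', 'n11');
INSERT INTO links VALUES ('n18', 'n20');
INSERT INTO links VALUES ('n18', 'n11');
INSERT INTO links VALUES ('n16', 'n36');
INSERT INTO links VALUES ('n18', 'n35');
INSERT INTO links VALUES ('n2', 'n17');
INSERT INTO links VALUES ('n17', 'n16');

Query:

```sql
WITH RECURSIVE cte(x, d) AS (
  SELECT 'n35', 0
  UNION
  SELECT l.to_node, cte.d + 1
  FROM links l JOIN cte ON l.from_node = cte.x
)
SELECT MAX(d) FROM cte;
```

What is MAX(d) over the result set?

5

Base: (n35, d=0).
Iteration 1: edges from {n35} -> (n2, d=1), (n36, d=1).
Iteration 2: edges from {n2,n36} -> (n11, d=2), (n17, d=2).
Iteration 3: edges from {n11,n17} -> (n11, d=3), (n16, d=3). [UNION drops 1 duplicate row(s)]
Iteration 4: edges from {n11,n16} -> (n16, d=4), (n36, d=4).
Iteration 5: edges from {n16,n36} -> (n36, d=5).
Iteration 6: no outgoing edges from {n36}; recursion stops.
d values: 0, 1, 1, 2, 2, 3, 3, 4, 4, 5; the maximum is 5.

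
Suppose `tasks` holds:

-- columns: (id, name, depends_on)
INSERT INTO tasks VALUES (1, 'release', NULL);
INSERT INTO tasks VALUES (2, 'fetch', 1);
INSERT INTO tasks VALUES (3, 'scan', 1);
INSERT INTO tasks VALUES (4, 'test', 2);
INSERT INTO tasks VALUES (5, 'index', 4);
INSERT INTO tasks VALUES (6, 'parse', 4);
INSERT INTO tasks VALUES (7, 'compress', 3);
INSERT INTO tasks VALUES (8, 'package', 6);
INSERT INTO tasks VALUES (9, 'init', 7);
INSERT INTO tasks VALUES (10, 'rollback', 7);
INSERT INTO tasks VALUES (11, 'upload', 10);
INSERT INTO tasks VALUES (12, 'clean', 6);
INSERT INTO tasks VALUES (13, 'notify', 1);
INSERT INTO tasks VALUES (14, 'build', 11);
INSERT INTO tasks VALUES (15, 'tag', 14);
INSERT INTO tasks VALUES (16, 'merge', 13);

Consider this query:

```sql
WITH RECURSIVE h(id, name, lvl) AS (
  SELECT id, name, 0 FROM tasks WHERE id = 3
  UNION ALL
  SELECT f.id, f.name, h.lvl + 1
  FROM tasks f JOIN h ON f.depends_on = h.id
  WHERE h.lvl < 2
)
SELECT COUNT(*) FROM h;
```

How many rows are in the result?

Base: id=3 (scan) at lvl 0.
Iteration 1: rows with depends_on in {3} -> compress (id 7, lvl 1).
Iteration 2: rows with depends_on in {7} -> init (id 9, lvl 2), rollback (id 10, lvl 2).
Iteration 3: lvl < 2 fails for all current rows; recursion stops.
Total rows emitted: 4.

4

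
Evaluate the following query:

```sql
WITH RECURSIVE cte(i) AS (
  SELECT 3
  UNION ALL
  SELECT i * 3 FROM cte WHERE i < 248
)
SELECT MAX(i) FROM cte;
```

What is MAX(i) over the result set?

729

Base: i=3.
Iteration 1: 3 < 248 holds -> i = 3 * 3 = 9.
Iteration 2: 9 < 248 holds -> i = 9 * 3 = 27.
Iteration 3: 27 < 248 holds -> i = 27 * 3 = 81.
Iteration 4: 81 < 248 holds -> i = 81 * 3 = 243.
Iteration 5: 243 < 248 holds -> i = 243 * 3 = 729.
Iteration 6: 729 < 248 fails; recursion stops.
i values: 3, 9, 27, 81, 243, 729; the maximum is 729.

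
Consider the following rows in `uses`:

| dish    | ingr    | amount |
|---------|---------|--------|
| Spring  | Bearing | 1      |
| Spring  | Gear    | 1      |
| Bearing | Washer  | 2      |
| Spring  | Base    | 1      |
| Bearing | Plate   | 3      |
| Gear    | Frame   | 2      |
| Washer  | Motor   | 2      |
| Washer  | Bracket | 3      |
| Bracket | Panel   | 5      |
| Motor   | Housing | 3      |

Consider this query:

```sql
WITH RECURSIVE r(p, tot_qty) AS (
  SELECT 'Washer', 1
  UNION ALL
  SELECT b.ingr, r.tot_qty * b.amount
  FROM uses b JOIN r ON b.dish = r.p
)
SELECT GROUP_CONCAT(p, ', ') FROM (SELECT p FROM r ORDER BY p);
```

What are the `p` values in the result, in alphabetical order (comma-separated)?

Bracket, Housing, Motor, Panel, Washer

Base: (Washer, tot_qty=1).
Iteration 1: components of {Washer} -> Bracket = 1*3 = 3, Motor = 1*2 = 2.
Iteration 2: components of {Bracket,Motor} -> Housing = 2*3 = 6, Panel = 3*5 = 15.
Iteration 3: no further components; recursion stops.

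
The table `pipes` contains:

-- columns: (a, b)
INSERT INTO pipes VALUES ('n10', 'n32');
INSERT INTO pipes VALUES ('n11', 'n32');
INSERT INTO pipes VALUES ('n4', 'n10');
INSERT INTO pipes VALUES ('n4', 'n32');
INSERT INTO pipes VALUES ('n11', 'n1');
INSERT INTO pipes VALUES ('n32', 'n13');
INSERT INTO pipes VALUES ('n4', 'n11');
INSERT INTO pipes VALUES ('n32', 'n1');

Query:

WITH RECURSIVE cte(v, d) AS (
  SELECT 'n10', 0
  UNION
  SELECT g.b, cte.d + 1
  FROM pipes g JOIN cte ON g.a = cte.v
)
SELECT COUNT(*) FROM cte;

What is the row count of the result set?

4

Base: (n10, d=0).
Iteration 1: edges from {n10} -> (n32, d=1).
Iteration 2: edges from {n32} -> (n1, d=2), (n13, d=2).
Iteration 3: no outgoing edges from {n1,n13}; recursion stops.
Total rows emitted: 4.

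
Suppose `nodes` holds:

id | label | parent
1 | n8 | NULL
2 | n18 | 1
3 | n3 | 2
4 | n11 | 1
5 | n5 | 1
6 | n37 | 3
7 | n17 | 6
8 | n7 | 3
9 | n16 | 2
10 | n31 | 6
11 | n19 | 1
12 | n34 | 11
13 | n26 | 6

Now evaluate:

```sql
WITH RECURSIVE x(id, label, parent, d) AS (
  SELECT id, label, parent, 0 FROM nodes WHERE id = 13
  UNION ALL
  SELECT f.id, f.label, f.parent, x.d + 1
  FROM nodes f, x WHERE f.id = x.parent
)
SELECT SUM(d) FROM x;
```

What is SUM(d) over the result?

Base: id=13 (n26), parent=6, d 0.
Iteration 1: join on id=6 -> n37 (id 6, parent=3, d 1).
Iteration 2: join on id=3 -> n3 (id 3, parent=2, d 2).
Iteration 3: join on id=2 -> n18 (id 2, parent=1, d 3).
Iteration 4: join on id=1 -> n8 (id 1, parent=NULL, d 4).
Iteration 5: parent is NULL; no match; recursion stops.
SUM(d) = 0 + 1 + 2 + 3 + 4 = 10.

10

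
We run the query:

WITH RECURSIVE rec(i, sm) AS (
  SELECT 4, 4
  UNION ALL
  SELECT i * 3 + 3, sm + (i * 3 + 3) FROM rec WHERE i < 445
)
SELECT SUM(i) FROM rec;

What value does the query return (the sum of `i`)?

1993

Base: i=4, sm=4.
Iteration 1: 4 < 445 holds -> i = 4 * 3 + 3 = 15, sm = 4 + 15 = 19.
Iteration 2: 15 < 445 holds -> i = 15 * 3 + 3 = 48, sm = 19 + 48 = 67.
Iteration 3: 48 < 445 holds -> i = 48 * 3 + 3 = 147, sm = 67 + 147 = 214.
Iteration 4: 147 < 445 holds -> i = 147 * 3 + 3 = 444, sm = 214 + 444 = 658.
Iteration 5: 444 < 445 holds -> i = 444 * 3 + 3 = 1335, sm = 658 + 1335 = 1993.
Iteration 6: 1335 < 445 fails; recursion stops.
SUM(i) = 4 + 15 + 48 + 147 + 444 + 1335 = 1993.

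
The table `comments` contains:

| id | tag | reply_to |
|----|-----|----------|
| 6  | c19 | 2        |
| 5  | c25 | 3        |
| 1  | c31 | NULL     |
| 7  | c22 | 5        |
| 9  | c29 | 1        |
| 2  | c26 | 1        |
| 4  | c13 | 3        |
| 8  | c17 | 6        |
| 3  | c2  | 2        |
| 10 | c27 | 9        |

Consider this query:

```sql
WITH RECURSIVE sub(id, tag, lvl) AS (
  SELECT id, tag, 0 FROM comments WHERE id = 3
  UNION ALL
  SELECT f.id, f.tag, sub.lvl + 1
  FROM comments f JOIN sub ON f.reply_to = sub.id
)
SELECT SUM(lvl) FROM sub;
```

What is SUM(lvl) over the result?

4

Base: id=3 (c2) at lvl 0.
Iteration 1: rows with reply_to in {3} -> c13 (id 4, lvl 1), c25 (id 5, lvl 1).
Iteration 2: rows with reply_to in {4,5} -> c22 (id 7, lvl 2).
Iteration 3: no rows with reply_to in {7}; recursion stops.
SUM(lvl) = 0 + 1 + 1 + 2 = 4.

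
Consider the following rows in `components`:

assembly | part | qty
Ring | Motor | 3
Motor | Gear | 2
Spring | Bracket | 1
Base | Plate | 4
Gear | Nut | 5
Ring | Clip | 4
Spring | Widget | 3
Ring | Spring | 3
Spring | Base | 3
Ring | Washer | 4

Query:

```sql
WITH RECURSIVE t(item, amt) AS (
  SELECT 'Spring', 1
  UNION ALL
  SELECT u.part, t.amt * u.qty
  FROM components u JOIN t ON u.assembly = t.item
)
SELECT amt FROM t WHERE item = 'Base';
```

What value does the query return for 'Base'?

Base: (Spring, amt=1).
Iteration 1: components of {Spring} -> Base = 1*3 = 3, Bracket = 1*1 = 1, Widget = 1*3 = 3.
Iteration 2: components of {Base,Bracket,Widget} -> Plate = 3*4 = 12.
Iteration 3: no further components; recursion stops.

3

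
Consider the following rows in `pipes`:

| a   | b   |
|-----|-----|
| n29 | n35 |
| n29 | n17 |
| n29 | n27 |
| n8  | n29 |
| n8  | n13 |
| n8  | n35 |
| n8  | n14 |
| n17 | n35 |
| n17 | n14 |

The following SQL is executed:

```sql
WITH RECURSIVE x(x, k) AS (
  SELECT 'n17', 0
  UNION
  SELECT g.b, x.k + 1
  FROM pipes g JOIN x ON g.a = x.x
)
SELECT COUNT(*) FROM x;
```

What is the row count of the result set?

Base: (n17, k=0).
Iteration 1: edges from {n17} -> (n14, k=1), (n35, k=1).
Iteration 2: no outgoing edges from {n14,n35}; recursion stops.
Total rows emitted: 3.

3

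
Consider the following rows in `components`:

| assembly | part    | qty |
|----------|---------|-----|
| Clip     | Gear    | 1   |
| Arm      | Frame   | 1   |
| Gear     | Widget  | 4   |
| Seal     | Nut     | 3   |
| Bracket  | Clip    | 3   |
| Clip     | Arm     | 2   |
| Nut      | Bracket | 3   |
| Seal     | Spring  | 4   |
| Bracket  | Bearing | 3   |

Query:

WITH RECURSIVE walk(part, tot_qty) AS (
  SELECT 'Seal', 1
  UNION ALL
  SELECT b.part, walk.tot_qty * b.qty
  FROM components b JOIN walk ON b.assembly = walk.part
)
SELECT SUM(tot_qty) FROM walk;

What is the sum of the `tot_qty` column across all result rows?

Base: (Seal, tot_qty=1).
Iteration 1: components of {Seal} -> Nut = 1*3 = 3, Spring = 1*4 = 4.
Iteration 2: components of {Nut,Spring} -> Bracket = 3*3 = 9.
Iteration 3: components of {Bracket} -> Bearing = 9*3 = 27, Clip = 9*3 = 27.
Iteration 4: components of {Bearing,Clip} -> Arm = 27*2 = 54, Gear = 27*1 = 27.
Iteration 5: components of {Arm,Gear} -> Frame = 54*1 = 54, Widget = 27*4 = 108.
Iteration 6: no further components; recursion stops.
SUM(tot_qty) = 1 + 3 + 4 + 9 + 27 + 27 + 54 + 27 + 54 + 108 = 314.

314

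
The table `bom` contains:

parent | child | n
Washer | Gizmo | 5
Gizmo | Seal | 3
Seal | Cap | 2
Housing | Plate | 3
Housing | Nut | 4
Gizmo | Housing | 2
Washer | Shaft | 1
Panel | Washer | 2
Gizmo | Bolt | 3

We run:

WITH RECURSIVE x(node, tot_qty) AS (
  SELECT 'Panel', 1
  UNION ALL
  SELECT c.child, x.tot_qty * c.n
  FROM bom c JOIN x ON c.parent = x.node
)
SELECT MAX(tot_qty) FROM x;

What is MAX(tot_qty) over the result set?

80

Base: (Panel, tot_qty=1).
Iteration 1: components of {Panel} -> Washer = 1*2 = 2.
Iteration 2: components of {Washer} -> Gizmo = 2*5 = 10, Shaft = 2*1 = 2.
Iteration 3: components of {Gizmo,Shaft} -> Bolt = 10*3 = 30, Housing = 10*2 = 20, Seal = 10*3 = 30.
Iteration 4: components of {Bolt,Housing,Seal} -> Cap = 30*2 = 60, Nut = 20*4 = 80, Plate = 20*3 = 60.
Iteration 5: no further components; recursion stops.
tot_qty values: 1, 2, 2, 10, 30, 30, 20, 60, 60, 80; the maximum is 80.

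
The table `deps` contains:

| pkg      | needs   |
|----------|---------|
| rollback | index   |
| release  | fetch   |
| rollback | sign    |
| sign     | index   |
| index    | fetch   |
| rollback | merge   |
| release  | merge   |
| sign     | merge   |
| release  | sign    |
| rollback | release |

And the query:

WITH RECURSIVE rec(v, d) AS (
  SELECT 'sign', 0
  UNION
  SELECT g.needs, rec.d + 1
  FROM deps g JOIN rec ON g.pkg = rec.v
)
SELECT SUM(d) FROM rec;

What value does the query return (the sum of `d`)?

4

Base: (sign, d=0).
Iteration 1: edges from {sign} -> (index, d=1), (merge, d=1).
Iteration 2: edges from {index,merge} -> (fetch, d=2).
Iteration 3: no outgoing edges from {fetch}; recursion stops.
SUM(d) = 0 + 1 + 1 + 2 = 4.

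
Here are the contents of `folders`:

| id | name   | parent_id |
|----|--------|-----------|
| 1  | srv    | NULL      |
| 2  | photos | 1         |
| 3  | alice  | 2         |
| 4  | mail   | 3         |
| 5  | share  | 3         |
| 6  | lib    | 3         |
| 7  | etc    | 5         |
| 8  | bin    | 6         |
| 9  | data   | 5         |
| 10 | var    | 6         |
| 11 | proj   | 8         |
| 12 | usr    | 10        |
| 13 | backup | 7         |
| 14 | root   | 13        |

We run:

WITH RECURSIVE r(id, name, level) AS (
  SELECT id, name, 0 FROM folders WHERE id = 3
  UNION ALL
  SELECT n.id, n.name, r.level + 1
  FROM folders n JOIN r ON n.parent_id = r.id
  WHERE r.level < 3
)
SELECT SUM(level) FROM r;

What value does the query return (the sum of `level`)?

20

Base: id=3 (alice) at level 0.
Iteration 1: rows with parent_id in {3} -> mail (id 4, level 1), share (id 5, level 1), lib (id 6, level 1).
Iteration 2: rows with parent_id in {4,5,6} -> etc (id 7, level 2), bin (id 8, level 2), data (id 9, level 2), var (id 10, level 2).
Iteration 3: rows with parent_id in {7,8,9,10} -> proj (id 11, level 3), usr (id 12, level 3), backup (id 13, level 3).
Iteration 4: level < 3 fails for all current rows; recursion stops.
SUM(level) = 0 + 1 + 1 + 1 + 2 + 2 + 2 + 2 + 3 + 3 + 3 = 20.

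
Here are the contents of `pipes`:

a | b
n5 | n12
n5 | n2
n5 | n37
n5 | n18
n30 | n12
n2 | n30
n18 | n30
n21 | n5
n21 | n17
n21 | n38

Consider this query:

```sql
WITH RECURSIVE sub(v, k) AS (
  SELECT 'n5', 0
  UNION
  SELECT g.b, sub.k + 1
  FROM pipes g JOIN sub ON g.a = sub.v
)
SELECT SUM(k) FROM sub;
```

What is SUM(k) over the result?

Base: (n5, k=0).
Iteration 1: edges from {n5} -> (n12, k=1), (n18, k=1), (n2, k=1), (n37, k=1).
Iteration 2: edges from {n12,n18,n2,n37} -> (n30, k=2). [UNION drops 1 duplicate row(s)]
Iteration 3: edges from {n30} -> (n12, k=3).
Iteration 4: no outgoing edges from {n12}; recursion stops.
SUM(k) = 0 + 1 + 1 + 1 + 1 + 2 + 3 = 9.

9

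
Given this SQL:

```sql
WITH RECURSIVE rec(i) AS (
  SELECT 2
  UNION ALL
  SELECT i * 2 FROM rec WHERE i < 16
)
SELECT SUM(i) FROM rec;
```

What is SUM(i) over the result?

30

Base: i=2.
Iteration 1: 2 < 16 holds -> i = 2 * 2 = 4.
Iteration 2: 4 < 16 holds -> i = 4 * 2 = 8.
Iteration 3: 8 < 16 holds -> i = 8 * 2 = 16.
Iteration 4: 16 < 16 fails; recursion stops.
SUM(i) = 2 + 4 + 8 + 16 = 30.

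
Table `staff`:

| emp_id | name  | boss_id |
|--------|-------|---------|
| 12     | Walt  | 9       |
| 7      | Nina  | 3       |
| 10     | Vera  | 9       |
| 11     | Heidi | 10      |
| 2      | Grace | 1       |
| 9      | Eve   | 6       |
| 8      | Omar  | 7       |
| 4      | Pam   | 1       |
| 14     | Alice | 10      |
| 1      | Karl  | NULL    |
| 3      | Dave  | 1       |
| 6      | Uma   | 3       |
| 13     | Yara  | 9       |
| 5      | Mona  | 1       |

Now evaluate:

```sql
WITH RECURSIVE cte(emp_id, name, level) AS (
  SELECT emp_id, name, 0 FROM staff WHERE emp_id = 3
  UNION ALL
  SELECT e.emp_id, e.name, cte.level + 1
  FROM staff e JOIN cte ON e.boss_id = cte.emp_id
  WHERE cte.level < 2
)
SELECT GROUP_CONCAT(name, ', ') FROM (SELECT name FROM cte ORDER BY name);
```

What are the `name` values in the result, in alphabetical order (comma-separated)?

Base: emp_id=3 (Dave) at level 0.
Iteration 1: rows with boss_id in {3} -> Uma (id 6, level 1), Nina (id 7, level 1).
Iteration 2: rows with boss_id in {6,7} -> Omar (id 8, level 2), Eve (id 9, level 2).
Iteration 3: level < 2 fails for all current rows; recursion stops.

Dave, Eve, Nina, Omar, Uma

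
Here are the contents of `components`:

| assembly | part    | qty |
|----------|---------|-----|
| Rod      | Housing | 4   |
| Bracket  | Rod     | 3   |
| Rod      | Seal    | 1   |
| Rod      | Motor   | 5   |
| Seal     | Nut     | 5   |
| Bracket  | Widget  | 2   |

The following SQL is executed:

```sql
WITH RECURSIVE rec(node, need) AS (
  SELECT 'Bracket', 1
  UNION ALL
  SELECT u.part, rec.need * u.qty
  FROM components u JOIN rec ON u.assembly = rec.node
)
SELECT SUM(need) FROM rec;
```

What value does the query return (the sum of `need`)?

51

Base: (Bracket, need=1).
Iteration 1: components of {Bracket} -> Rod = 1*3 = 3, Widget = 1*2 = 2.
Iteration 2: components of {Rod,Widget} -> Housing = 3*4 = 12, Motor = 3*5 = 15, Seal = 3*1 = 3.
Iteration 3: components of {Housing,Motor,Seal} -> Nut = 3*5 = 15.
Iteration 4: no further components; recursion stops.
SUM(need) = 1 + 3 + 2 + 3 + 15 + 12 + 15 = 51.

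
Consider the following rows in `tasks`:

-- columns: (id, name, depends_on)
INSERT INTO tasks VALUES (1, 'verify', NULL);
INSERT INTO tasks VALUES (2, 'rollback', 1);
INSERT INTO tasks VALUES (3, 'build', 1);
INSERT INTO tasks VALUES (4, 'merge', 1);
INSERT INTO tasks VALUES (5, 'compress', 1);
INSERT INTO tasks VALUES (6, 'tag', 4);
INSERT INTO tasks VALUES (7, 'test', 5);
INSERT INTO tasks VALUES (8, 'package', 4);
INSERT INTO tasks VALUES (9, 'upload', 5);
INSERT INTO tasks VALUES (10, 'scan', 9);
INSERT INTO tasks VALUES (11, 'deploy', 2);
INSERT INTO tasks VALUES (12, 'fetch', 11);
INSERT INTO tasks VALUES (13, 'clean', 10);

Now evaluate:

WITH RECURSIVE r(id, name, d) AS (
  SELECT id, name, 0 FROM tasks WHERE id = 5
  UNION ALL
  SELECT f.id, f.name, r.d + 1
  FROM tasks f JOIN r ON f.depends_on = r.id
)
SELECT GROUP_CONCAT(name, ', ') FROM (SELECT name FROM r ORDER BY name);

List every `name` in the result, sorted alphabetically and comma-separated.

clean, compress, scan, test, upload

Base: id=5 (compress) at d 0.
Iteration 1: rows with depends_on in {5} -> test (id 7, d 1), upload (id 9, d 1).
Iteration 2: rows with depends_on in {7,9} -> scan (id 10, d 2).
Iteration 3: rows with depends_on in {10} -> clean (id 13, d 3).
Iteration 4: no rows with depends_on in {13}; recursion stops.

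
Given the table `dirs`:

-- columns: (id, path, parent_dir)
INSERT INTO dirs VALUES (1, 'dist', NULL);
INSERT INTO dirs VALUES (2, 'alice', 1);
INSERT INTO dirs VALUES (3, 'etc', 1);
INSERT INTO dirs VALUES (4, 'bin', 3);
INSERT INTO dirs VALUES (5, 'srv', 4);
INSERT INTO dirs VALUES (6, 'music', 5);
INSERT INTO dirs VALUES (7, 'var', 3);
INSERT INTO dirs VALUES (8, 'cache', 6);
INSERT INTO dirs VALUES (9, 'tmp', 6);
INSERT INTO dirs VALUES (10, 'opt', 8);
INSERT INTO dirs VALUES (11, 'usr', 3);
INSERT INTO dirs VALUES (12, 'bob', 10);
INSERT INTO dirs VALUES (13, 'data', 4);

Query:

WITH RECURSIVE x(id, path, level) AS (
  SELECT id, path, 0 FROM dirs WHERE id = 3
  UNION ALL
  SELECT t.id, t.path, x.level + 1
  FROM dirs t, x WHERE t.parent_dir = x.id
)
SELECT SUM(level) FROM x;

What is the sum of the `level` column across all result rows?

29

Base: id=3 (etc) at level 0.
Iteration 1: rows with parent_dir in {3} -> bin (id 4, level 1), var (id 7, level 1), usr (id 11, level 1).
Iteration 2: rows with parent_dir in {4,7,11} -> srv (id 5, level 2), data (id 13, level 2).
Iteration 3: rows with parent_dir in {5,13} -> music (id 6, level 3).
Iteration 4: rows with parent_dir in {6} -> cache (id 8, level 4), tmp (id 9, level 4).
Iteration 5: rows with parent_dir in {8,9} -> opt (id 10, level 5).
Iteration 6: rows with parent_dir in {10} -> bob (id 12, level 6).
Iteration 7: no rows with parent_dir in {12}; recursion stops.
SUM(level) = 0 + 1 + 1 + 1 + 2 + 2 + 3 + 4 + 4 + 5 + 6 = 29.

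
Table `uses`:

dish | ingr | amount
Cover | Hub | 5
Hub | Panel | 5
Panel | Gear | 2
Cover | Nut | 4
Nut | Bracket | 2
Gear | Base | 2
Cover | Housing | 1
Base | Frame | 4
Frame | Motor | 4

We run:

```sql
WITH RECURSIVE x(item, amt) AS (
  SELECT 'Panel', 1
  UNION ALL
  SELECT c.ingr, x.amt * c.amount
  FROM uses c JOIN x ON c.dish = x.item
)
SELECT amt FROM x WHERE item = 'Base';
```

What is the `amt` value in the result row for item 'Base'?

Base: (Panel, amt=1).
Iteration 1: components of {Panel} -> Gear = 1*2 = 2.
Iteration 2: components of {Gear} -> Base = 2*2 = 4.
Iteration 3: components of {Base} -> Frame = 4*4 = 16.
Iteration 4: components of {Frame} -> Motor = 16*4 = 64.
Iteration 5: no further components; recursion stops.

4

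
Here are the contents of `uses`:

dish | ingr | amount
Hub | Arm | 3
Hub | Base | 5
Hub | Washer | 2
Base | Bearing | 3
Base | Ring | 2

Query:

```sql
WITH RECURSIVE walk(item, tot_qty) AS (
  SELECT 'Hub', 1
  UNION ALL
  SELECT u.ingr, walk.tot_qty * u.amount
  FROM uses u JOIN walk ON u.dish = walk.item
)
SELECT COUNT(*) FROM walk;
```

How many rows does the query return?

Base: (Hub, tot_qty=1).
Iteration 1: components of {Hub} -> Arm = 1*3 = 3, Base = 1*5 = 5, Washer = 1*2 = 2.
Iteration 2: components of {Arm,Base,Washer} -> Bearing = 5*3 = 15, Ring = 5*2 = 10.
Iteration 3: no further components; recursion stops.
Total rows emitted: 6.

6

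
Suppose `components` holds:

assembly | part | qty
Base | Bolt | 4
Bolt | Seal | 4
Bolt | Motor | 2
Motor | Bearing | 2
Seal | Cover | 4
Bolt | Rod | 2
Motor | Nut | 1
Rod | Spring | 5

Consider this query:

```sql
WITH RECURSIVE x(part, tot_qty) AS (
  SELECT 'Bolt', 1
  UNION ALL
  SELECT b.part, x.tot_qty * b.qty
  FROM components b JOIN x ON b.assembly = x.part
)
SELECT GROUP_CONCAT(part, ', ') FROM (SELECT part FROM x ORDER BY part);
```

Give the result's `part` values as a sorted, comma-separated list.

Bearing, Bolt, Cover, Motor, Nut, Rod, Seal, Spring

Base: (Bolt, tot_qty=1).
Iteration 1: components of {Bolt} -> Motor = 1*2 = 2, Rod = 1*2 = 2, Seal = 1*4 = 4.
Iteration 2: components of {Motor,Rod,Seal} -> Bearing = 2*2 = 4, Cover = 4*4 = 16, Nut = 2*1 = 2, Spring = 2*5 = 10.
Iteration 3: no further components; recursion stops.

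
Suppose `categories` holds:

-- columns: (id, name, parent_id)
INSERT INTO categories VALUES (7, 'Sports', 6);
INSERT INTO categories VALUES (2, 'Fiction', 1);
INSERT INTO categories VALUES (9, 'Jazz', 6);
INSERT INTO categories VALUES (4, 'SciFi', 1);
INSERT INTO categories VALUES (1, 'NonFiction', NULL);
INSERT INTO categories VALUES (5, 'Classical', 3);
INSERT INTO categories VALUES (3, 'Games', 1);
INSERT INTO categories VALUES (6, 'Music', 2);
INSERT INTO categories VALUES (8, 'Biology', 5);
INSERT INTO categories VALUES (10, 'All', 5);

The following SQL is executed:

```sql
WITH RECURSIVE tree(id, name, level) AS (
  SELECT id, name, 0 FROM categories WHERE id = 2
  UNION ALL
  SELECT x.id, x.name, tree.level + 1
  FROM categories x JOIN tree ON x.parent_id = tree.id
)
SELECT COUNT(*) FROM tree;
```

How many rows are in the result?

4

Base: id=2 (Fiction) at level 0.
Iteration 1: rows with parent_id in {2} -> Music (id 6, level 1).
Iteration 2: rows with parent_id in {6} -> Sports (id 7, level 2), Jazz (id 9, level 2).
Iteration 3: no rows with parent_id in {7,9}; recursion stops.
Total rows emitted: 4.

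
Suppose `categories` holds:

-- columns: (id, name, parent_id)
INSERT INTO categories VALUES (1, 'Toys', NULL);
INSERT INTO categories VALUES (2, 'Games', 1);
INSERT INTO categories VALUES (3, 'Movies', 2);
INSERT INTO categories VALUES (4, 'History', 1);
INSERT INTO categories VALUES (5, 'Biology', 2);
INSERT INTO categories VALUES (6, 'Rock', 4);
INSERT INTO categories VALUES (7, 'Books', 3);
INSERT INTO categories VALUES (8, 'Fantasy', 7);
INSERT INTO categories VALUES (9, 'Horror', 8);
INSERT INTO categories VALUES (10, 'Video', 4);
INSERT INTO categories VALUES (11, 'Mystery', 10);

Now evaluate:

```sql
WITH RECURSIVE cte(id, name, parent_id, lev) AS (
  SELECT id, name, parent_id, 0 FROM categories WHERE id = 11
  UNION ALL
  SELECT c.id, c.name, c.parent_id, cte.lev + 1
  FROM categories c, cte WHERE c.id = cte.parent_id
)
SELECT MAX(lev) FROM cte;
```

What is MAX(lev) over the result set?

Base: id=11 (Mystery), parent_id=10, lev 0.
Iteration 1: join on id=10 -> Video (id 10, parent_id=4, lev 1).
Iteration 2: join on id=4 -> History (id 4, parent_id=1, lev 2).
Iteration 3: join on id=1 -> Toys (id 1, parent_id=NULL, lev 3).
Iteration 4: parent_id is NULL; no match; recursion stops.
lev values: 0, 1, 2, 3; the maximum is 3.

3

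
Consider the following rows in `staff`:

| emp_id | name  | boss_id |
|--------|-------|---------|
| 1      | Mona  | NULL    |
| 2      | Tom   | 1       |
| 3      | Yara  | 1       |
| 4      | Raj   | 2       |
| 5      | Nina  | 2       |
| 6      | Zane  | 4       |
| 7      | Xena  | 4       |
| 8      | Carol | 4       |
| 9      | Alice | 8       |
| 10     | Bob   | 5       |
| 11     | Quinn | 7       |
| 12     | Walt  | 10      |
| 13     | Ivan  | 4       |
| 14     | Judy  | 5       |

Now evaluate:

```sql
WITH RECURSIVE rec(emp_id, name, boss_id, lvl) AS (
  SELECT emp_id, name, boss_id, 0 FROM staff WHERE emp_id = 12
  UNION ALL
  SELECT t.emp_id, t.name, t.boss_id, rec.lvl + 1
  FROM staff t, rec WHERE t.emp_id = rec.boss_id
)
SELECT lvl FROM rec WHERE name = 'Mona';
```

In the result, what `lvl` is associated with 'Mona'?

4

Base: emp_id=12 (Walt), boss_id=10, lvl 0.
Iteration 1: join on emp_id=10 -> Bob (id 10, boss_id=5, lvl 1).
Iteration 2: join on emp_id=5 -> Nina (id 5, boss_id=2, lvl 2).
Iteration 3: join on emp_id=2 -> Tom (id 2, boss_id=1, lvl 3).
Iteration 4: join on emp_id=1 -> Mona (id 1, boss_id=NULL, lvl 4).
Iteration 5: boss_id is NULL; no match; recursion stops.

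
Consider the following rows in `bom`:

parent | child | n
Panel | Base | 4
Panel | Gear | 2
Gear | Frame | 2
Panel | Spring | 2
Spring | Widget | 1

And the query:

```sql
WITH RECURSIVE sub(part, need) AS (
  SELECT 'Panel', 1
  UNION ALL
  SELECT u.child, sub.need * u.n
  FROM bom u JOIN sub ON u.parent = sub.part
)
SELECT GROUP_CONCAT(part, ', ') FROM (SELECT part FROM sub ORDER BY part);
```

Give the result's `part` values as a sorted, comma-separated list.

Base: (Panel, need=1).
Iteration 1: components of {Panel} -> Base = 1*4 = 4, Gear = 1*2 = 2, Spring = 1*2 = 2.
Iteration 2: components of {Base,Gear,Spring} -> Frame = 2*2 = 4, Widget = 2*1 = 2.
Iteration 3: no further components; recursion stops.

Base, Frame, Gear, Panel, Spring, Widget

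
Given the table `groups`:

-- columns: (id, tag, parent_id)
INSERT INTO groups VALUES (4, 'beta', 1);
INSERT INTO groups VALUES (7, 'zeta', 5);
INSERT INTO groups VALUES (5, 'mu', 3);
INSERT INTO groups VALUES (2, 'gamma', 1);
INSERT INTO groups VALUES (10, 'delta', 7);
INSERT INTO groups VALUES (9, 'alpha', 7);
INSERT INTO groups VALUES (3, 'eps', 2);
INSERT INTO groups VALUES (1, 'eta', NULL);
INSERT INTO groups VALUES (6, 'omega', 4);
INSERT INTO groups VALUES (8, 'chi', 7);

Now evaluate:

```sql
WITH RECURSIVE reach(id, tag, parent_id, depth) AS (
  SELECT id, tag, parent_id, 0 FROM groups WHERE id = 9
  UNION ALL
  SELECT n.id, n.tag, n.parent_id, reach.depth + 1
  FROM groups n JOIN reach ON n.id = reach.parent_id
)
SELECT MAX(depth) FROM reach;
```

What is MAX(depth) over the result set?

5

Base: id=9 (alpha), parent_id=7, depth 0.
Iteration 1: join on id=7 -> zeta (id 7, parent_id=5, depth 1).
Iteration 2: join on id=5 -> mu (id 5, parent_id=3, depth 2).
Iteration 3: join on id=3 -> eps (id 3, parent_id=2, depth 3).
Iteration 4: join on id=2 -> gamma (id 2, parent_id=1, depth 4).
Iteration 5: join on id=1 -> eta (id 1, parent_id=NULL, depth 5).
Iteration 6: parent_id is NULL; no match; recursion stops.
depth values: 0, 1, 2, 3, 4, 5; the maximum is 5.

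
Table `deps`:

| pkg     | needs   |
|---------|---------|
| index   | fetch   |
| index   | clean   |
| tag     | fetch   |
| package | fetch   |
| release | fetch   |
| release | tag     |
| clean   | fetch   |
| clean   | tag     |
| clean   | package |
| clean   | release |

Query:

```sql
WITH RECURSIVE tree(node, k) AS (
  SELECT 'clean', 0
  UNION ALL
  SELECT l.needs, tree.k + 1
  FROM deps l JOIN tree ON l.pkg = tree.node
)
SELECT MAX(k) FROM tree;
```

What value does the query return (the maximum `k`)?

Base: (clean, k=0).
Iteration 1: edges from {clean} -> (fetch, k=1), (package, k=1), (release, k=1), (tag, k=1).
Iteration 2: edges from {fetch,package,release,tag} -> (fetch, k=2) x3, (tag, k=2). [UNION ALL keeps all 4 new rows, including repeats]
Iteration 3: edges from {fetch,tag} -> (fetch, k=3).
Iteration 4: no outgoing edges from {fetch}; recursion stops.
k values: 0, 1, 1, 1, 1, 2, 2, 2, 2, 3; the maximum is 3.

3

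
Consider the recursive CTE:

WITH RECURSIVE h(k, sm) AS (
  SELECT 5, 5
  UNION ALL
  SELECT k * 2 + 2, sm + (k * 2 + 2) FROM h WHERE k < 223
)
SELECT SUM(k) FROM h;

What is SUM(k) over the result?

Base: k=5, sm=5.
Iteration 1: 5 < 223 holds -> k = 5 * 2 + 2 = 12, sm = 5 + 12 = 17.
Iteration 2: 12 < 223 holds -> k = 12 * 2 + 2 = 26, sm = 17 + 26 = 43.
Iteration 3: 26 < 223 holds -> k = 26 * 2 + 2 = 54, sm = 43 + 54 = 97.
Iteration 4: 54 < 223 holds -> k = 54 * 2 + 2 = 110, sm = 97 + 110 = 207.
Iteration 5: 110 < 223 holds -> k = 110 * 2 + 2 = 222, sm = 207 + 222 = 429.
Iteration 6: 222 < 223 holds -> k = 222 * 2 + 2 = 446, sm = 429 + 446 = 875.
Iteration 7: 446 < 223 fails; recursion stops.
SUM(k) = 5 + 12 + 26 + 54 + 110 + 222 + 446 = 875.

875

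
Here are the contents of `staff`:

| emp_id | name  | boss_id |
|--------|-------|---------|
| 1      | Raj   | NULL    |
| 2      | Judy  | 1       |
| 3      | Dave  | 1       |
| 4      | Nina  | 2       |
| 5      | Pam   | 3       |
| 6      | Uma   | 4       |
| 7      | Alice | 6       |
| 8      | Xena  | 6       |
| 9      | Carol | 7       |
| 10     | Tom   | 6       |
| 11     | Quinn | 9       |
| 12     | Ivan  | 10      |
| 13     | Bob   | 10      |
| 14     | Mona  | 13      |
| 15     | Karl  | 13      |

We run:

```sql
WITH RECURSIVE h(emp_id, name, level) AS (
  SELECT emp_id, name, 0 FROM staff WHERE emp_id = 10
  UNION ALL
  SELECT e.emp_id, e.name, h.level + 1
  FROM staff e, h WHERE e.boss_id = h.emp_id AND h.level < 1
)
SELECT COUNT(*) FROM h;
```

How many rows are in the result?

Base: emp_id=10 (Tom) at level 0.
Iteration 1: rows with boss_id in {10} -> Ivan (id 12, level 1), Bob (id 13, level 1).
Iteration 2: level < 1 fails for all current rows; recursion stops.
Total rows emitted: 3.

3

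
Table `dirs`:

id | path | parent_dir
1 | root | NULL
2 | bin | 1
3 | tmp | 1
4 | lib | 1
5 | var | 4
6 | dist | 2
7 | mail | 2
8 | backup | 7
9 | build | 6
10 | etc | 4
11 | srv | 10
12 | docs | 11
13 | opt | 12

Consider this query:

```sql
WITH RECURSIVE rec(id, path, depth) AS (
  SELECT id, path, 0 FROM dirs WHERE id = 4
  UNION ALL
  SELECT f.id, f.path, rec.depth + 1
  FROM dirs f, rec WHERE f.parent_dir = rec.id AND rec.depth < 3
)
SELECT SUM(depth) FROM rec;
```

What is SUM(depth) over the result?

7

Base: id=4 (lib) at depth 0.
Iteration 1: rows with parent_dir in {4} -> var (id 5, depth 1), etc (id 10, depth 1).
Iteration 2: rows with parent_dir in {5,10} -> srv (id 11, depth 2).
Iteration 3: rows with parent_dir in {11} -> docs (id 12, depth 3).
Iteration 4: depth < 3 fails for all current rows; recursion stops.
SUM(depth) = 0 + 1 + 1 + 2 + 3 = 7.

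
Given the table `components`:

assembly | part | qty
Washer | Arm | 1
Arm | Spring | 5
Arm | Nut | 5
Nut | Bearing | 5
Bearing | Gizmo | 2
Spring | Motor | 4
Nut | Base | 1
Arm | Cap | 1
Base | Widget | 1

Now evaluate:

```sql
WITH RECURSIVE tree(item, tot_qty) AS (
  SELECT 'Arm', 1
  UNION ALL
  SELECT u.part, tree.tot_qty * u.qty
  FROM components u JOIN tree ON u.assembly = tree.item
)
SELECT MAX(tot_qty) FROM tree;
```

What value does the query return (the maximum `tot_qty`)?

Base: (Arm, tot_qty=1).
Iteration 1: components of {Arm} -> Cap = 1*1 = 1, Nut = 1*5 = 5, Spring = 1*5 = 5.
Iteration 2: components of {Cap,Nut,Spring} -> Base = 5*1 = 5, Bearing = 5*5 = 25, Motor = 5*4 = 20.
Iteration 3: components of {Base,Bearing,Motor} -> Gizmo = 25*2 = 50, Widget = 5*1 = 5.
Iteration 4: no further components; recursion stops.
tot_qty values: 1, 5, 5, 1, 20, 25, 5, 50, 5; the maximum is 50.

50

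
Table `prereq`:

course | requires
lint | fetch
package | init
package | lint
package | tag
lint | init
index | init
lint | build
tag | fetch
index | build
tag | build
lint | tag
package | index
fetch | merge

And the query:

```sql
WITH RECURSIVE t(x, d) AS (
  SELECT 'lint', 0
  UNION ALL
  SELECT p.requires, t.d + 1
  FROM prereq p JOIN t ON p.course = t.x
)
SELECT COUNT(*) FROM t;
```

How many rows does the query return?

9

Base: (lint, d=0).
Iteration 1: edges from {lint} -> (build, d=1), (fetch, d=1), (init, d=1), (tag, d=1).
Iteration 2: edges from {build,fetch,init,tag} -> (build, d=2), (fetch, d=2), (merge, d=2).
Iteration 3: edges from {build,fetch,merge} -> (merge, d=3).
Iteration 4: no outgoing edges from {merge}; recursion stops.
Total rows emitted: 9.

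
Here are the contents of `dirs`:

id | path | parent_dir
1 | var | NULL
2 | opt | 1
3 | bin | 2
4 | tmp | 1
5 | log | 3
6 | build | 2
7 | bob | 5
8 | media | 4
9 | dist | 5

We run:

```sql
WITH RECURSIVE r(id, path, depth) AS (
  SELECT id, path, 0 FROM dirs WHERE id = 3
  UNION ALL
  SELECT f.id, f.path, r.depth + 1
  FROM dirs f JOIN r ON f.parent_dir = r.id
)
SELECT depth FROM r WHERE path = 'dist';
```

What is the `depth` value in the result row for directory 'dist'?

2

Base: id=3 (bin) at depth 0.
Iteration 1: rows with parent_dir in {3} -> log (id 5, depth 1).
Iteration 2: rows with parent_dir in {5} -> bob (id 7, depth 2), dist (id 9, depth 2).
Iteration 3: no rows with parent_dir in {7,9}; recursion stops.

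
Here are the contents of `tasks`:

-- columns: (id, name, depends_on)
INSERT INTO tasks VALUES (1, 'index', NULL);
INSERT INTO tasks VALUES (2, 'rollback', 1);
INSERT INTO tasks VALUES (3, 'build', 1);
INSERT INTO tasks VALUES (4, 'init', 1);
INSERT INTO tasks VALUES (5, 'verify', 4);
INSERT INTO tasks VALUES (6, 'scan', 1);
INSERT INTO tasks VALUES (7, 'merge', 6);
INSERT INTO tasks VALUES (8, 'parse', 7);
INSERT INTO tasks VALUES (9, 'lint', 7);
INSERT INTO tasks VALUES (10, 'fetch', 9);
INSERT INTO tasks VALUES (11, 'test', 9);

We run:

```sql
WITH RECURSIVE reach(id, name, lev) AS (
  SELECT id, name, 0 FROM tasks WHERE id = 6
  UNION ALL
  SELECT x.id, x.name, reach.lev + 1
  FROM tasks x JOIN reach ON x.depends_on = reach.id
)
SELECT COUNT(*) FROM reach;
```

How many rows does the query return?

Base: id=6 (scan) at lev 0.
Iteration 1: rows with depends_on in {6} -> merge (id 7, lev 1).
Iteration 2: rows with depends_on in {7} -> parse (id 8, lev 2), lint (id 9, lev 2).
Iteration 3: rows with depends_on in {8,9} -> fetch (id 10, lev 3), test (id 11, lev 3).
Iteration 4: no rows with depends_on in {10,11}; recursion stops.
Total rows emitted: 6.

6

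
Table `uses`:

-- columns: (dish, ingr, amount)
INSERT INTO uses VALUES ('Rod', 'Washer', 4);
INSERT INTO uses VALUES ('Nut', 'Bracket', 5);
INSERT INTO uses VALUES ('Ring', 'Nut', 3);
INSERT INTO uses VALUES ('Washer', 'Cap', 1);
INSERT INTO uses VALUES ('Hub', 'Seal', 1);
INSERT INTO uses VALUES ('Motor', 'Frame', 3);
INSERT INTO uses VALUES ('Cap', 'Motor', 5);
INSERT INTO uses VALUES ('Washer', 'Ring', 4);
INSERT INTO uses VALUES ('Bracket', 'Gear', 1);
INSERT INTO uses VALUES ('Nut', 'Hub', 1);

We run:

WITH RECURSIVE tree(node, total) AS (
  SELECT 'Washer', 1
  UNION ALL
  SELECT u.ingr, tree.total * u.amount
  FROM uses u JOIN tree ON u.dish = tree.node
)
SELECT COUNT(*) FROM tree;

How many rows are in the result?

Base: (Washer, total=1).
Iteration 1: components of {Washer} -> Cap = 1*1 = 1, Ring = 1*4 = 4.
Iteration 2: components of {Cap,Ring} -> Motor = 1*5 = 5, Nut = 4*3 = 12.
Iteration 3: components of {Motor,Nut} -> Bracket = 12*5 = 60, Frame = 5*3 = 15, Hub = 12*1 = 12.
Iteration 4: components of {Bracket,Frame,Hub} -> Gear = 60*1 = 60, Seal = 12*1 = 12.
Iteration 5: no further components; recursion stops.
Total rows emitted: 10.

10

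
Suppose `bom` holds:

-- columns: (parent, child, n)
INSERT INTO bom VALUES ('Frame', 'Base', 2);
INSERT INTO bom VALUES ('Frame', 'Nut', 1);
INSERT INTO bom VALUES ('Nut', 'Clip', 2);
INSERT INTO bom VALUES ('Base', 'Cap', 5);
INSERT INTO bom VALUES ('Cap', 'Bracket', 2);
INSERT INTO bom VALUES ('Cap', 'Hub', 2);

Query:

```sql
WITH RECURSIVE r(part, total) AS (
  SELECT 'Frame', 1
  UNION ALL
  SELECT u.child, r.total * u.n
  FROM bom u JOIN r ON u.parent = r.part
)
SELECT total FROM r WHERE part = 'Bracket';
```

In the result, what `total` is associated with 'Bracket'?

20

Base: (Frame, total=1).
Iteration 1: components of {Frame} -> Base = 1*2 = 2, Nut = 1*1 = 1.
Iteration 2: components of {Base,Nut} -> Cap = 2*5 = 10, Clip = 1*2 = 2.
Iteration 3: components of {Cap,Clip} -> Bracket = 10*2 = 20, Hub = 10*2 = 20.
Iteration 4: no further components; recursion stops.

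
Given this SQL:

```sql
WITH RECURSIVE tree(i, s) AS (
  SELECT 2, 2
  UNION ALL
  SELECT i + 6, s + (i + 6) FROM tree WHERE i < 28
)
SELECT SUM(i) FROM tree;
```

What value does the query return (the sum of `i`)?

102

Base: i=2, s=2.
Iteration 1: 2 < 28 holds -> i = 2 + 6 = 8, s = 2 + 8 = 10.
Iteration 2: 8 < 28 holds -> i = 8 + 6 = 14, s = 10 + 14 = 24.
Iteration 3: 14 < 28 holds -> i = 14 + 6 = 20, s = 24 + 20 = 44.
Iteration 4: 20 < 28 holds -> i = 20 + 6 = 26, s = 44 + 26 = 70.
Iteration 5: 26 < 28 holds -> i = 26 + 6 = 32, s = 70 + 32 = 102.
Iteration 6: 32 < 28 fails; recursion stops.
SUM(i) = 2 + 8 + 14 + 20 + 26 + 32 = 102.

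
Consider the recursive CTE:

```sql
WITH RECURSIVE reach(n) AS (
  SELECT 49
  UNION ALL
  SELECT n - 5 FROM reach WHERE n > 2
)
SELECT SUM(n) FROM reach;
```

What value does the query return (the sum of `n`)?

Base: n=49.
Iteration 1: 49 > 2 holds -> n = 49 - 5 = 44.
Iteration 2: 44 > 2 holds -> n = 44 - 5 = 39.
Iteration 3: 39 > 2 holds -> n = 39 - 5 = 34.
Iteration 4: 34 > 2 holds -> n = 34 - 5 = 29.
Iteration 5: 29 > 2 holds -> n = 29 - 5 = 24.
Iteration 6: 24 > 2 holds -> n = 24 - 5 = 19.
Iteration 7: 19 > 2 holds -> n = 19 - 5 = 14.
Iteration 8: 14 > 2 holds -> n = 14 - 5 = 9.
Iteration 9: 9 > 2 holds -> n = 9 - 5 = 4.
Iteration 10: 4 > 2 holds -> n = 4 - 5 = -1.
Iteration 11: -1 > 2 fails; recursion stops.
SUM(n) = 49 + 44 + 39 + 34 + 29 + 24 + 19 + 14 + 9 + 4 + -1 = 264.

264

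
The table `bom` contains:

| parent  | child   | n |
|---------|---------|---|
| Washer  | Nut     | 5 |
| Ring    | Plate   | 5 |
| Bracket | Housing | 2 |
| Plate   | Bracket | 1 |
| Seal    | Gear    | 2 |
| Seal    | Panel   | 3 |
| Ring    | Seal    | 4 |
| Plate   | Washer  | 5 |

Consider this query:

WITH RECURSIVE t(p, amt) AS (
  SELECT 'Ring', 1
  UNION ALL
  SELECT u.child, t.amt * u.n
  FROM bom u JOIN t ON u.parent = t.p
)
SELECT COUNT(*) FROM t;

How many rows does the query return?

9

Base: (Ring, amt=1).
Iteration 1: components of {Ring} -> Plate = 1*5 = 5, Seal = 1*4 = 4.
Iteration 2: components of {Plate,Seal} -> Bracket = 5*1 = 5, Gear = 4*2 = 8, Panel = 4*3 = 12, Washer = 5*5 = 25.
Iteration 3: components of {Bracket,Gear,Panel,Washer} -> Housing = 5*2 = 10, Nut = 25*5 = 125.
Iteration 4: no further components; recursion stops.
Total rows emitted: 9.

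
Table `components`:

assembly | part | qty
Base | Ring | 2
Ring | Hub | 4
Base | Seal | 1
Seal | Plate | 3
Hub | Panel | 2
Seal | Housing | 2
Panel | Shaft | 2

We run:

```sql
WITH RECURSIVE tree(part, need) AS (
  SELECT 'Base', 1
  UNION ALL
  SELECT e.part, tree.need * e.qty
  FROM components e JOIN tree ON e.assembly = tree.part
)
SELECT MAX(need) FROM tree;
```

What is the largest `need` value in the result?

32

Base: (Base, need=1).
Iteration 1: components of {Base} -> Ring = 1*2 = 2, Seal = 1*1 = 1.
Iteration 2: components of {Ring,Seal} -> Housing = 1*2 = 2, Hub = 2*4 = 8, Plate = 1*3 = 3.
Iteration 3: components of {Housing,Hub,Plate} -> Panel = 8*2 = 16.
Iteration 4: components of {Panel} -> Shaft = 16*2 = 32.
Iteration 5: no further components; recursion stops.
need values: 1, 2, 1, 8, 3, 2, 16, 32; the maximum is 32.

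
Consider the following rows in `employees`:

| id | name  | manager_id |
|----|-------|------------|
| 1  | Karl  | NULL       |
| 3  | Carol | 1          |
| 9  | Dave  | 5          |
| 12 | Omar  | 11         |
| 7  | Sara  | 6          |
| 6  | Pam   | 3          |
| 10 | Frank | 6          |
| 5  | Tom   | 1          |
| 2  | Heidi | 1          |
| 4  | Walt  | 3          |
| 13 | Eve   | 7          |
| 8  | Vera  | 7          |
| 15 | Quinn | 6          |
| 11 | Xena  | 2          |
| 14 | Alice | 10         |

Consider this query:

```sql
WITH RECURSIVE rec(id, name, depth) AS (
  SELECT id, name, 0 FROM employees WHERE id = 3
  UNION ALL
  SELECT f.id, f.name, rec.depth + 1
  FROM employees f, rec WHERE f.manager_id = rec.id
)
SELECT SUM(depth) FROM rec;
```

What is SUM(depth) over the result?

17

Base: id=3 (Carol) at depth 0.
Iteration 1: rows with manager_id in {3} -> Walt (id 4, depth 1), Pam (id 6, depth 1).
Iteration 2: rows with manager_id in {4,6} -> Sara (id 7, depth 2), Frank (id 10, depth 2), Quinn (id 15, depth 2).
Iteration 3: rows with manager_id in {7,10,15} -> Vera (id 8, depth 3), Eve (id 13, depth 3), Alice (id 14, depth 3).
Iteration 4: no rows with manager_id in {8,13,14}; recursion stops.
SUM(depth) = 0 + 1 + 1 + 2 + 2 + 2 + 3 + 3 + 3 = 17.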